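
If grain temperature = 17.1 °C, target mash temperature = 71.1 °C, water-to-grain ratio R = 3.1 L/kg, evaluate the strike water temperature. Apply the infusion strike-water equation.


T_strike = (0.41/R)·(T_mash − T_grain) + T_mash
T_strike = (0.41/3.1)·(71.1 − 17.1) + 71.1

78.2419 °C


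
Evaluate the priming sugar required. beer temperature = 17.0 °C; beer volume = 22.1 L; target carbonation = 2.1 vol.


residual = 14.695·(0.01821 + 0.09011·e^(−0.04·T));  sugar = (target − residual)·4.0·V
residual = 14.695·(0.01821 + 0.09011·e^(−0.04·17.0)) = 0.9384
sugar = (2.1 − 0.9384)·4.0·22.1

102.6818 g


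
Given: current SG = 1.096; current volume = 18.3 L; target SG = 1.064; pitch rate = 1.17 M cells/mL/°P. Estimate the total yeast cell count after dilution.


V_w = V·((SG_c−1)/(SG_t−1)−1);  °P = 259 − 259/SG_t;  cells = rate·(V+V_w)·°P
V_w = 18.3·((1.096−1)/(1.064−1)−1) = 9.1500
V_final = 18.3 + 9.1500 = 27.4500
°P = 259 − 259/1.064 = 15.5789
cells = 1.17·27.4500·15.5789

500.3413 billion cells


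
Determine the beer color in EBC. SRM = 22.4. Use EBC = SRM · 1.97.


EBC = 22.4 · 1.97

44.1280 EBC


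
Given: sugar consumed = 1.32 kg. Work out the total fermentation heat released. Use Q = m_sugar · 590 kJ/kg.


Q = 1.32 · 590

778.8000 kJ


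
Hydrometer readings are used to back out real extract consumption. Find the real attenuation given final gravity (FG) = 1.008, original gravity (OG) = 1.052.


AA = (OG−FG)/(OG−1)·100;  RA = AA·0.8192
AA = (1.052 − 1.008)/(1.052 − 1)·100 = 84.6154
RA = 84.6154·0.8192

69.3169 %


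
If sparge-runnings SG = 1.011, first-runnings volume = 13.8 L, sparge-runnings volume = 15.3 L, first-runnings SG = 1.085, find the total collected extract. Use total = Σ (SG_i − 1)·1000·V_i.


first = (1.085 − 1)·1000·13.8 = 1173.0000
sparge = (1.011 − 1)·1000·15.3 = 168.3000
total = 1173.0000 + 168.3000

1341.3000 gravity·L


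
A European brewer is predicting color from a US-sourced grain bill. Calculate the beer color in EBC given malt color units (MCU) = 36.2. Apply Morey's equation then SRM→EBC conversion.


SRM = 1.4922·MCU^0.6859;  EBC = SRM·1.97
SRM = 1.4922·36.2^0.6859 = 17.4963
EBC = 17.4963·1.97

34.4676 EBC


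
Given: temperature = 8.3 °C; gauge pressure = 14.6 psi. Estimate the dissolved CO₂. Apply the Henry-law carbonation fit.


vols = (P + 14.695)·(0.01821 + 0.09011·e^(−0.04·T))
vols = (14.6 + 14.695)·(0.01821 + 0.09011·e^(−0.04·8.3))

2.4275 volumes


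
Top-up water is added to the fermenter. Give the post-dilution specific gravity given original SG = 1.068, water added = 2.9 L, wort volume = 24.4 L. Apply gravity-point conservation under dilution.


SG_new = 1 + (SG_old − 1)·V_old/(V_old + V_water)
pts = (1.068 − 1)·1000·24.4/(24.4 + 2.9) = 60.7766
SG_new = 1 + 60.7766/1000

1.0608


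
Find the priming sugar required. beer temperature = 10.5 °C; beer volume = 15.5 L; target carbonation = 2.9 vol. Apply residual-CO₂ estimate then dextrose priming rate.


residual = 14.695·(0.01821 + 0.09011·e^(−0.04·T));  sugar = (target − residual)·4.0·V
residual = 14.695·(0.01821 + 0.09011·e^(−0.04·10.5)) = 1.1376
sugar = (2.9 − 1.1376)·4.0·15.5

109.2666 g


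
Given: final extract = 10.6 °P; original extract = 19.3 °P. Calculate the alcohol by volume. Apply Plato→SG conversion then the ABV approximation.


SG = 259/(259 − P);  ABV = (OG − FG)·131.25
OG = 259/(259 − 19.3) = 1.0805
FG = 259/(259 − 10.6) = 1.0427
ABV = (1.0805 − 1.0427)·131.25

4.9671 % ABV


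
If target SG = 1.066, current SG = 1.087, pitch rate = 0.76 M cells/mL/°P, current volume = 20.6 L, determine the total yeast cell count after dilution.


V_w = V·((SG_c−1)/(SG_t−1)−1);  °P = 259 − 259/SG_t;  cells = rate·(V+V_w)·°P
V_w = 20.6·((1.087−1)/(1.066−1)−1) = 6.5545
V_final = 20.6 + 6.5545 = 27.1545
°P = 259 − 259/1.066 = 16.0356
cells = 0.76·27.1545·16.0356

330.9349 billion cells


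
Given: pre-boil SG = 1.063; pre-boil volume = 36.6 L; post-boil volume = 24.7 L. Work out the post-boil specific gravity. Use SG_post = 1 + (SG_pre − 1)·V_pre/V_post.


pts_pre = (1.063 − 1)·1000 = 63.0000
pts_post = 63.0000·36.6/24.7 = 93.3522
SG_post = 1 + 93.3522/1000

1.0934


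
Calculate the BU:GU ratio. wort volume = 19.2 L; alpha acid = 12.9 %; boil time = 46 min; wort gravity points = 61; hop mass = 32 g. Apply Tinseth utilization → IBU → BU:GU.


U = 1.65·0.000125^(GP/1000)·(1−e^(−0.04t))/4.15;  IBU = (α/100)·m·U·1000/V;  BU:GU = IBU/GP
U = 1.65·0.000125^(61/1000)·(1−e^(−0.04·46))/4.15 = 0.1933
IBU = (12.9/100)·32·0.1933·1000/19.2 = 41.5601
BU:GU = 41.5601/61

0.6813


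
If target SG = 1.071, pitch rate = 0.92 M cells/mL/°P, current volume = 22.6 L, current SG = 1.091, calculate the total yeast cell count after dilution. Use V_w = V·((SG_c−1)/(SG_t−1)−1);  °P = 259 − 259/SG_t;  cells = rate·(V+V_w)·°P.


V_w = 22.6·((1.091−1)/(1.071−1)−1) = 6.3662
V_final = 22.6 + 6.3662 = 28.9662
°P = 259 − 259/1.071 = 17.1699
cells = 0.92·28.9662·17.1699

457.5599 billion cells


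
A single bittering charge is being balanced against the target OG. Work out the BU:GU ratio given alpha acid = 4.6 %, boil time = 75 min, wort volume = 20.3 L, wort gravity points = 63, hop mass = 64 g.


U = 1.65·0.000125^(GP/1000)·(1−e^(−0.04t))/4.15;  IBU = (α/100)·m·U·1000/V;  BU:GU = IBU/GP
U = 1.65·0.000125^(63/1000)·(1−e^(−0.04·75))/4.15 = 0.2145
IBU = (4.6/100)·64·0.2145·1000/20.3 = 31.1031
BU:GU = 31.1031/63

0.4937


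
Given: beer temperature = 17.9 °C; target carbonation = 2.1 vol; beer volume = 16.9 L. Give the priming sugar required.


residual = 14.695·(0.01821 + 0.09011·e^(−0.04·T));  sugar = (target − residual)·4.0·V
residual = 14.695·(0.01821 + 0.09011·e^(−0.04·17.9)) = 0.9147
sugar = (2.1 − 0.9147)·4.0·16.9

80.1249 g


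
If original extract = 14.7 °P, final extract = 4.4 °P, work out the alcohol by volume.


SG = 259/(259 − P);  ABV = (OG − FG)·131.25
OG = 259/(259 − 14.7) = 1.0602
FG = 259/(259 − 4.4) = 1.0173
ABV = (1.0602 − 1.0173)·131.25

5.6293 % ABV


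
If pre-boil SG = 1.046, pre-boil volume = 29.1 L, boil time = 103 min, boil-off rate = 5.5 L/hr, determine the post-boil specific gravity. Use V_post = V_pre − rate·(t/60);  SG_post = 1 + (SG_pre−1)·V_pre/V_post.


V_post = 29.1 − 5.5·(103/60) = 19.6583
SG_post = 1 + (1.046 − 1)·29.1/19.6583

1.0681


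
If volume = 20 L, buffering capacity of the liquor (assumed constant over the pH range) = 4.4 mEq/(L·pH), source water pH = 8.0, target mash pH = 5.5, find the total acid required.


acid = buffering capacity · (pH_source − pH_target) · V
acid = 4.4 · (8.0 − 5.5) · 20

220.0000 mEq


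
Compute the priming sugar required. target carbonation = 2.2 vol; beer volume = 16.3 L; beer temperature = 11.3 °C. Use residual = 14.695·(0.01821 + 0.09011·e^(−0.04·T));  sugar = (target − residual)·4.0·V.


residual = 14.695·(0.01821 + 0.09011·e^(−0.04·11.3)) = 1.1102
sugar = (2.2 − 1.1102)·4.0·16.3

71.0527 g


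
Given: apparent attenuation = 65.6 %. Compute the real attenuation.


RA = AA · 0.8192
RA = 65.6 · 0.8192

53.7395 %


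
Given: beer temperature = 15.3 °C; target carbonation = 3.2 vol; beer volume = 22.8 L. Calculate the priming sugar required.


residual = 14.695·(0.01821 + 0.09011·e^(−0.04·T));  sugar = (target − residual)·4.0·V
residual = 14.695·(0.01821 + 0.09011·e^(−0.04·15.3)) = 0.9856
sugar = (3.2 − 0.9856)·4.0·22.8

201.9491 g


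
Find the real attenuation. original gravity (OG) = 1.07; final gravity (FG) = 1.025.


AA = (OG−FG)/(OG−1)·100;  RA = AA·0.8192
AA = (1.07 − 1.025)/(1.07 − 1)·100 = 64.2857
RA = 64.2857·0.8192

52.6629 %


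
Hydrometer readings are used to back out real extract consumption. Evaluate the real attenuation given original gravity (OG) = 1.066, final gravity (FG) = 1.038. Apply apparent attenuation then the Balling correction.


AA = (OG−FG)/(OG−1)·100;  RA = AA·0.8192
AA = (1.066 − 1.038)/(1.066 − 1)·100 = 42.4242
RA = 42.4242·0.8192

34.7539 %


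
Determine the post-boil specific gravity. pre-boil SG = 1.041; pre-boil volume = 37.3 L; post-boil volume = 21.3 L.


SG_post = 1 + (SG_pre − 1)·V_pre/V_post
pts_pre = (1.041 − 1)·1000 = 41.0000
pts_post = 41.0000·37.3/21.3 = 71.7981
SG_post = 1 + 71.7981/1000

1.0718


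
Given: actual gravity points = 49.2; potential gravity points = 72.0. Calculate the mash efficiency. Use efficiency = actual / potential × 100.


efficiency = 49.2 / 72.0 × 100

68.3333 %


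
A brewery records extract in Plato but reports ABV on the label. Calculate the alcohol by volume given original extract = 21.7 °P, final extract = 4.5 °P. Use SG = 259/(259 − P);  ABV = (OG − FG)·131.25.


OG = 259/(259 − 21.7) = 1.0914
FG = 259/(259 − 4.5) = 1.0177
ABV = (1.0914 − 1.0177)·131.25

9.6815 % ABV


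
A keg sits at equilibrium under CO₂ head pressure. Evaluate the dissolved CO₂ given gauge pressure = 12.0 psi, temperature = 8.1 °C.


vols = (P + 14.695)·(0.01821 + 0.09011·e^(−0.04·T))
vols = (12.0 + 14.695)·(0.01821 + 0.09011·e^(−0.04·8.1))

2.2259 volumes


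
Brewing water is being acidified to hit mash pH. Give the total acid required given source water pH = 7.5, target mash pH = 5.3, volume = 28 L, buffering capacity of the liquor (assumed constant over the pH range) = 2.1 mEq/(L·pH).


acid = buffering capacity · (pH_source − pH_target) · V
acid = 2.1 · (7.5 − 5.3) · 28

129.3600 mEq


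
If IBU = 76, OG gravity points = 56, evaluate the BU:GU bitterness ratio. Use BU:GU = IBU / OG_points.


BU:GU = 76 / 56

1.3571


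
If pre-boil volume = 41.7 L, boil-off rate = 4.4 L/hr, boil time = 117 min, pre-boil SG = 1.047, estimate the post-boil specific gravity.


V_post = V_pre − rate·(t/60);  SG_post = 1 + (SG_pre−1)·V_pre/V_post
V_post = 41.7 − 4.4·(117/60) = 33.1200
SG_post = 1 + (1.047 − 1)·41.7/33.1200

1.0592


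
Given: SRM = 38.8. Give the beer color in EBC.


EBC = SRM · 1.97
EBC = 38.8 · 1.97

76.4360 EBC


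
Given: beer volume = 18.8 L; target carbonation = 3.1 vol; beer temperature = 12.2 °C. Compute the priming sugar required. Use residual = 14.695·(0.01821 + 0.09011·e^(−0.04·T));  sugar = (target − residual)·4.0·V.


residual = 14.695·(0.01821 + 0.09011·e^(−0.04·12.2)) = 1.0804
sugar = (3.1 − 1.0804)·4.0·18.8

151.8710 g


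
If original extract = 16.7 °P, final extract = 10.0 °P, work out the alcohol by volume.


SG = 259/(259 − P);  ABV = (OG − FG)·131.25
OG = 259/(259 − 16.7) = 1.0689
FG = 259/(259 − 10.0) = 1.0402
ABV = (1.0689 − 1.0402)·131.25

3.7750 % ABV


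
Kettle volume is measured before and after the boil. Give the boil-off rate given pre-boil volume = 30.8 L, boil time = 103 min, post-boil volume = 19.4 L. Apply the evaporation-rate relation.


rate = (V_pre − V_post) / (t_min/60)
rate = (30.8 − 19.4) / (103/60)

6.6408 L/hr


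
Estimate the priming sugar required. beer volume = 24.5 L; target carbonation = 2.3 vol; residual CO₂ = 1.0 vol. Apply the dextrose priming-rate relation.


sugar = (target − residual)·4.0·V
sugar = (2.3 − 1.0)·4.0·24.5

127.4000 g


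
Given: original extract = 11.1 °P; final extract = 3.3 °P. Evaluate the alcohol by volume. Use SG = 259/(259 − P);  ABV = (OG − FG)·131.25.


OG = 259/(259 − 11.1) = 1.0448
FG = 259/(259 − 3.3) = 1.0129
ABV = (1.0448 − 1.0129)·131.25

4.1830 % ABV


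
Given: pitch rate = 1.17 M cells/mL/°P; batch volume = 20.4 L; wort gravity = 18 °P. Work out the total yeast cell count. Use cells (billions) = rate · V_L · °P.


cells = 1.17 · 20.4 · 18

429.6240 billion cells


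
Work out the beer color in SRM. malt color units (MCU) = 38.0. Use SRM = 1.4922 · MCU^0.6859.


SRM = 1.4922 · 38.0^0.6859

18.0884 SRM


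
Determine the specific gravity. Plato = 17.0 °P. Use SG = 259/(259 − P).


SG = 259/(259 − 17.0)

1.0702


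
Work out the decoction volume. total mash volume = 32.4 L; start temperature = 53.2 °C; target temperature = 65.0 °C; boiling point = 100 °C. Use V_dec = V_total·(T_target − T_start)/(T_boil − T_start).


V_dec = 32.4·(65.0 − 53.2)/(100 − 53.2)

8.1692 L


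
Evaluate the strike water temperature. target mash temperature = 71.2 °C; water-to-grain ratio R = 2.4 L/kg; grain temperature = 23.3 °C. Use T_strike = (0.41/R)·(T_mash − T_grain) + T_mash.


T_strike = (0.41/2.4)·(71.2 − 23.3) + 71.2

79.3829 °C


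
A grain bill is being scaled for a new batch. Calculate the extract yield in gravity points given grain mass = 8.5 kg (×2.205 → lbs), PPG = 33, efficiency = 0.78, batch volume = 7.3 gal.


points = lbs × PPG × eff / vol
lbs = 8.5 × 2.205 = 18.7425
points = 18.7425 × 33 × 0.78 / 7.3

66.0866 points


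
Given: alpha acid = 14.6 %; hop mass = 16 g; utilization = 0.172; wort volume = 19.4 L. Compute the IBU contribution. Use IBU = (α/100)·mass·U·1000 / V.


IBU = (14.6/100)·16·0.172·1000 / 19.4

20.7109 IBU


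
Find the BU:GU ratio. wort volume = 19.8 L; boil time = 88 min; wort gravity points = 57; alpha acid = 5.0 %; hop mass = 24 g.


U = 1.65·0.000125^(GP/1000)·(1−e^(−0.04t))/4.15;  IBU = (α/100)·m·U·1000/V;  BU:GU = IBU/GP
U = 1.65·0.000125^(57/1000)·(1−e^(−0.04·88))/4.15 = 0.2312
IBU = (5.0/100)·24·0.2312·1000/19.8 = 14.0096
BU:GU = 14.0096/57

0.2458


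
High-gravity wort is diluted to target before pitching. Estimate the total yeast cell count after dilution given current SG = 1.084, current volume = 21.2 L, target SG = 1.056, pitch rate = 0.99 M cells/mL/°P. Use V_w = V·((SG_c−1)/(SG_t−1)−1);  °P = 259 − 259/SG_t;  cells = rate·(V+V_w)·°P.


V_w = 21.2·((1.084−1)/(1.056−1)−1) = 10.6000
V_final = 21.2 + 10.6000 = 31.8000
°P = 259 − 259/1.056 = 13.7348
cells = 0.99·31.8000·13.7348

432.4005 billion cells


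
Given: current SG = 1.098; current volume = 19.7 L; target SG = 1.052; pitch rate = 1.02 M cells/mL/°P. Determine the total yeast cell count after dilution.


V_w = V·((SG_c−1)/(SG_t−1)−1);  °P = 259 − 259/SG_t;  cells = rate·(V+V_w)·°P
V_w = 19.7·((1.098−1)/(1.052−1)−1) = 17.4269
V_final = 19.7 + 17.4269 = 37.1269
°P = 259 − 259/1.052 = 12.8023
cells = 1.02·37.1269·12.8023

484.8155 billion cells


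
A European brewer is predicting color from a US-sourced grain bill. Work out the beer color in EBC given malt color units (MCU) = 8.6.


SRM = 1.4922·MCU^0.6859;  EBC = SRM·1.97
SRM = 1.4922·8.6^0.6859 = 6.5283
EBC = 6.5283·1.97

12.8607 EBC


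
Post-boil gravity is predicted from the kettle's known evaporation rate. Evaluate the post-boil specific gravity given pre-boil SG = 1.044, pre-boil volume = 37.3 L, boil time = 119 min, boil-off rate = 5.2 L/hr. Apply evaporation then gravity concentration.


V_post = V_pre − rate·(t/60);  SG_post = 1 + (SG_pre−1)·V_pre/V_post
V_post = 37.3 − 5.2·(119/60) = 26.9867
SG_post = 1 + (1.044 − 1)·37.3/26.9867

1.0608


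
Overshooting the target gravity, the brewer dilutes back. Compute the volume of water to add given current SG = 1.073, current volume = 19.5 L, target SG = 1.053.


V_water = V·((SG_curr − 1)/(SG_target − 1) − 1)
V_water = 19.5·((1.073 − 1)/(1.053 − 1) − 1)

7.3585 L


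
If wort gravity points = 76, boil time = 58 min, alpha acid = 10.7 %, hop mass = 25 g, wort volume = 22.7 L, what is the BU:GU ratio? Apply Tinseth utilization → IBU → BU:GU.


U = 1.65·0.000125^(GP/1000)·(1−e^(−0.04t))/4.15;  IBU = (α/100)·m·U·1000/V;  BU:GU = IBU/GP
U = 1.65·0.000125^(76/1000)·(1−e^(−0.04·58))/4.15 = 0.1811
IBU = (10.7/100)·25·0.1811·1000/22.7 = 21.3390
BU:GU = 21.3390/76

0.2808


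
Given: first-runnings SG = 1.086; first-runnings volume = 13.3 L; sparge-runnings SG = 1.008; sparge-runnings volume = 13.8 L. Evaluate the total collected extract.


total = Σ (SG_i − 1)·1000·V_i
first = (1.086 − 1)·1000·13.3 = 1143.8000
sparge = (1.008 − 1)·1000·13.8 = 110.4000
total = 1143.8000 + 110.4000

1254.2000 gravity·L


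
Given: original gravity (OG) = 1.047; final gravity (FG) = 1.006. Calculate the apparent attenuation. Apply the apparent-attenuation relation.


AA = (OG − FG)/(OG − 1) · 100
AA = (1.047 − 1.006)/(1.047 − 1) · 100

87.2340 %


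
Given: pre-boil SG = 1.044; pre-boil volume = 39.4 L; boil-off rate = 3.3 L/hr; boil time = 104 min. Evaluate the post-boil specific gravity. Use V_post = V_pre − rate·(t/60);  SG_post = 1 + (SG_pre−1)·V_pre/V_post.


V_post = 39.4 − 3.3·(104/60) = 33.6800
SG_post = 1 + (1.044 − 1)·39.4/33.6800

1.0515


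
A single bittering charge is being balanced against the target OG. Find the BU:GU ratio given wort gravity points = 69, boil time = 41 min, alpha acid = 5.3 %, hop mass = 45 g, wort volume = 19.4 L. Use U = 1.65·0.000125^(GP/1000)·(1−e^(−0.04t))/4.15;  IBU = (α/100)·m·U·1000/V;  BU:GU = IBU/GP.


U = 1.65·0.000125^(69/1000)·(1−e^(−0.04·41))/4.15 = 0.1724
IBU = (5.3/100)·45·0.1724·1000/19.4 = 21.1912
BU:GU = 21.1912/69

0.3071


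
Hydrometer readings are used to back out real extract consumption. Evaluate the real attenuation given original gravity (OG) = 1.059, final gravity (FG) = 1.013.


AA = (OG−FG)/(OG−1)·100;  RA = AA·0.8192
AA = (1.059 − 1.013)/(1.059 − 1)·100 = 77.9661
RA = 77.9661·0.8192

63.8698 %


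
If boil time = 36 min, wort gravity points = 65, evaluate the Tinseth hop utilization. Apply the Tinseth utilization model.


U = 1.65·0.000125^(GP/1000) · (1 − e^(−0.04·t))/4.15
bigness = 1.65·0.000125^(65/1000) = 0.9200
boil_factor = (1 − e^(−0.04·36))/4.15 = 0.1839
U = 0.9200 · 0.1839

0.1692


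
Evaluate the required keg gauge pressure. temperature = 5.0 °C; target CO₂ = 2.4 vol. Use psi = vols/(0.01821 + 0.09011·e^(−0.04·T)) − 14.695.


psi = 2.4/(0.01821 + 0.09011·e^(−0.04·5.0)) − 14.695

11.3960 psi


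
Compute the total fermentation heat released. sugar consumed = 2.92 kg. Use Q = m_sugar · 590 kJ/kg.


Q = 2.92 · 590

1722.8000 kJ


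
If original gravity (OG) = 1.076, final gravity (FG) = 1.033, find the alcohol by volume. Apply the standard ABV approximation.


ABV = (OG − FG) · 131.25
ABV = (1.076 − 1.033) · 131.25

5.6438 % ABV


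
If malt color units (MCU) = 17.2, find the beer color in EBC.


SRM = 1.4922·MCU^0.6859;  EBC = SRM·1.97
SRM = 1.4922·17.2^0.6859 = 10.5021
EBC = 10.5021·1.97

20.6891 EBC


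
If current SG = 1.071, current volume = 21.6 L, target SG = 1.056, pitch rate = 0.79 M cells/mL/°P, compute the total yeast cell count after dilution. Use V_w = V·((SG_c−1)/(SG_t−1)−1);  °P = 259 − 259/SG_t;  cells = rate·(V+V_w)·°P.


V_w = 21.6·((1.071−1)/(1.056−1)−1) = 5.7857
V_final = 21.6 + 5.7857 = 27.3857
°P = 259 − 259/1.056 = 13.7348
cells = 0.79·27.3857·13.7348

297.1495 billion cells


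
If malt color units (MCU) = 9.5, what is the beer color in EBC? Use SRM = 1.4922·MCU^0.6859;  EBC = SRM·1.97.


SRM = 1.4922·9.5^0.6859 = 6.9895
EBC = 6.9895·1.97

13.7694 EBC


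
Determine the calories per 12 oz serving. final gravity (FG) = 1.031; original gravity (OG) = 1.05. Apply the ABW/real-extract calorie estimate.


ABW = (OG−FG)·131.25·0.79/FG;  °P = 259 − 259/SG (for OG→OE and FG→AE);  RE = 0.1808·OE + 0.8192·AE;  Cal = (6.9·ABW + 4·(RE−0.1))·FG·3.55
ABW = (1.05 − 1.031)·131.25·0.79/1.031 = 1.9108
OE = 259 − 259/1.05 = 12.3333 °P
AE = 259 − 259/1.031 = 7.7876 °P
RE = 0.1808·12.3333 + 0.8192·7.7876 = 8.6095 °P
Cal = (6.9·1.9108 + 4·(8.6095−0.1))·1.031·3.55

172.8368 kcal


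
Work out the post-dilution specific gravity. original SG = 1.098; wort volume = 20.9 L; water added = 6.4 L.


SG_new = 1 + (SG_old − 1)·V_old/(V_old + V_water)
pts = (1.098 − 1)·1000·20.9/(20.9 + 6.4) = 75.0256
SG_new = 1 + 75.0256/1000

1.0750


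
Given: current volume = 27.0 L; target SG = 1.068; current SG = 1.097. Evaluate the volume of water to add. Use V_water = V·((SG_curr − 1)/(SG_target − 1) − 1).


V_water = 27.0·((1.097 − 1)/(1.068 − 1) − 1)

11.5147 L


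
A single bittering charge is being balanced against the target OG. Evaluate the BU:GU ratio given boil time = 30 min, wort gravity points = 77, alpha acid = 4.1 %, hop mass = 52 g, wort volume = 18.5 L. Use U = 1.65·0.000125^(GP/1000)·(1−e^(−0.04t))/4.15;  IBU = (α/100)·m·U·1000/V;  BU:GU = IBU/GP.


U = 1.65·0.000125^(77/1000)·(1−e^(−0.04·30))/4.15 = 0.1391
IBU = (4.1/100)·52·0.1391·1000/18.5 = 16.0277
BU:GU = 16.0277/77

0.2082


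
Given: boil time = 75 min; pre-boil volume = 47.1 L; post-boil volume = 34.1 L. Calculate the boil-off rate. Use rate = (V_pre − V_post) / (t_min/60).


rate = (47.1 − 34.1) / (75/60)

10.4000 L/hr


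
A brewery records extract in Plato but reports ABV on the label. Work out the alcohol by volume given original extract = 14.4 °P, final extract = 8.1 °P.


SG = 259/(259 − P);  ABV = (OG − FG)·131.25
OG = 259/(259 − 14.4) = 1.0589
FG = 259/(259 − 8.1) = 1.0323
ABV = (1.0589 − 1.0323)·131.25

3.4897 % ABV


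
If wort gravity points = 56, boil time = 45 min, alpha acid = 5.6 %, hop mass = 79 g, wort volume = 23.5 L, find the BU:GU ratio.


U = 1.65·0.000125^(GP/1000)·(1−e^(−0.04t))/4.15;  IBU = (α/100)·m·U·1000/V;  BU:GU = IBU/GP
U = 1.65·0.000125^(56/1000)·(1−e^(−0.04·45))/4.15 = 0.2006
IBU = (5.6/100)·79·0.2006·1000/23.5 = 37.7695
BU:GU = 37.7695/56

0.6745


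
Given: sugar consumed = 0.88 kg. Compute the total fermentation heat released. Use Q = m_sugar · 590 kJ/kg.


Q = 0.88 · 590

519.2000 kJ


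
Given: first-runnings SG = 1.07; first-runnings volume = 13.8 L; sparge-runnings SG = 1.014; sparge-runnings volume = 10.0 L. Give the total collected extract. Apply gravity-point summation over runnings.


total = Σ (SG_i − 1)·1000·V_i
first = (1.07 − 1)·1000·13.8 = 966.0000
sparge = (1.014 − 1)·1000·10.0 = 140.0000
total = 966.0000 + 140.0000

1106.0000 gravity·L


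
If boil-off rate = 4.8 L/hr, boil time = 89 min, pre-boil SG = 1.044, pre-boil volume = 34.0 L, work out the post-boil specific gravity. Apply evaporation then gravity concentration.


V_post = V_pre − rate·(t/60);  SG_post = 1 + (SG_pre−1)·V_pre/V_post
V_post = 34.0 − 4.8·(89/60) = 26.8800
SG_post = 1 + (1.044 − 1)·34.0/26.8800

1.0557


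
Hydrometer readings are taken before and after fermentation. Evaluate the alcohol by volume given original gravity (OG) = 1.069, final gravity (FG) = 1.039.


ABV = (OG − FG) · 131.25
ABV = (1.069 − 1.039) · 131.25

3.9375 % ABV


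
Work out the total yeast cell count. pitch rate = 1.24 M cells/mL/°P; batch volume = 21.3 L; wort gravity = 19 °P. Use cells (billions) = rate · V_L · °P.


cells = 1.24 · 21.3 · 19

501.8280 billion cells


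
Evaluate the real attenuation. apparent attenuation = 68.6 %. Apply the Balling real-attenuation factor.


RA = AA · 0.8192
RA = 68.6 · 0.8192

56.1971 %


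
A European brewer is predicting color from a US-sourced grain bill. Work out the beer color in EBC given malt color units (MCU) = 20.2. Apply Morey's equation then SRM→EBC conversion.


SRM = 1.4922·MCU^0.6859;  EBC = SRM·1.97
SRM = 1.4922·20.2^0.6859 = 11.7265
EBC = 11.7265·1.97

23.1012 EBC


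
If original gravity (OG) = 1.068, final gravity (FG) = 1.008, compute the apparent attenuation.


AA = (OG − FG)/(OG − 1) · 100
AA = (1.068 − 1.008)/(1.068 − 1) · 100

88.2353 %


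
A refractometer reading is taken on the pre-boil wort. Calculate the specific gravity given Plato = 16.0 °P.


SG = 259/(259 − P)
SG = 259/(259 − 16.0)

1.0658


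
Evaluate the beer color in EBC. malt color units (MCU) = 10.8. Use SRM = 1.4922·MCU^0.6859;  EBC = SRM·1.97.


SRM = 1.4922·10.8^0.6859 = 7.6322
EBC = 7.6322·1.97

15.0355 EBC


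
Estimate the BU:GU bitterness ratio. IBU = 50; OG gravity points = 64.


BU:GU = IBU / OG_points
BU:GU = 50 / 64

0.7812


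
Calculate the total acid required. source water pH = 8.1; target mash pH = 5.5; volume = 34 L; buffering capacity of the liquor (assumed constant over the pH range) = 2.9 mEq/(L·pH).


acid = buffering capacity · (pH_source − pH_target) · V
acid = 2.9 · (8.1 − 5.5) · 34

256.3600 mEq


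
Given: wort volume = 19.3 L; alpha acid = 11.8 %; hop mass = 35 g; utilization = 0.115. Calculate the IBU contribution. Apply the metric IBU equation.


IBU = (α/100)·mass·U·1000 / V
IBU = (11.8/100)·35·0.115·1000 / 19.3

24.6088 IBU


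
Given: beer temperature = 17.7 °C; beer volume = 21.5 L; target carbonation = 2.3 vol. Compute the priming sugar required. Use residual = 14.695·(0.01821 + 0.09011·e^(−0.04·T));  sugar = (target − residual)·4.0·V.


residual = 14.695·(0.01821 + 0.09011·e^(−0.04·17.7)) = 0.9199
sugar = (2.3 − 0.9199)·4.0·21.5

118.6870 g


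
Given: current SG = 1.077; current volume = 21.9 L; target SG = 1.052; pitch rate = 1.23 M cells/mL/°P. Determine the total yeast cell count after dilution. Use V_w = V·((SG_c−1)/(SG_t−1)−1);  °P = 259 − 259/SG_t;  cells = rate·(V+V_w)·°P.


V_w = 21.9·((1.077−1)/(1.052−1)−1) = 10.5288
V_final = 21.9 + 10.5288 = 32.4288
°P = 259 − 259/1.052 = 12.8023
cells = 1.23·32.4288·12.8023

510.6508 billion cells


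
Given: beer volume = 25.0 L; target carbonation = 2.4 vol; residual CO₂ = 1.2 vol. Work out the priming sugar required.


sugar = (target − residual)·4.0·V
sugar = (2.4 − 1.2)·4.0·25.0

120.0000 g


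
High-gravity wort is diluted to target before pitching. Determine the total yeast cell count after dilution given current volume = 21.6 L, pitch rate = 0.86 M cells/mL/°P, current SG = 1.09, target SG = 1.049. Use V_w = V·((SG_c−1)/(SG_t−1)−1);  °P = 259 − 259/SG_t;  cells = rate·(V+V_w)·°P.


V_w = 21.6·((1.09−1)/(1.049−1)−1) = 18.0735
V_final = 21.6 + 18.0735 = 39.6735
°P = 259 − 259/1.049 = 12.0982
cells = 0.86·39.6735·12.0982

412.7803 billion cells


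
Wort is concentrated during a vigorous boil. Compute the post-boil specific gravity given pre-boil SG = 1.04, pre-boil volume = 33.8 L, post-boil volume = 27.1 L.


SG_post = 1 + (SG_pre − 1)·V_pre/V_post
pts_pre = (1.04 − 1)·1000 = 40.0000
pts_post = 40.0000·33.8/27.1 = 49.8893
SG_post = 1 + 49.8893/1000

1.0499


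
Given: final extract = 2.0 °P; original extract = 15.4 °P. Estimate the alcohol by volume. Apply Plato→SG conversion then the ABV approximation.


SG = 259/(259 − P);  ABV = (OG − FG)·131.25
OG = 259/(259 − 15.4) = 1.0632
FG = 259/(259 − 2.0) = 1.0078
ABV = (1.0632 − 1.0078)·131.25

7.2760 % ABV


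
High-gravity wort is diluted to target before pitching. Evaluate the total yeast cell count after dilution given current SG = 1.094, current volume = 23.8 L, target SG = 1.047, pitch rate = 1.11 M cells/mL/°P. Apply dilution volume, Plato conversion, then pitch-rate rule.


V_w = V·((SG_c−1)/(SG_t−1)−1);  °P = 259 − 259/SG_t;  cells = rate·(V+V_w)·°P
V_w = 23.8·((1.094−1)/(1.047−1)−1) = 23.8000
V_final = 23.8 + 23.8000 = 47.6000
°P = 259 − 259/1.047 = 11.6266
cells = 1.11·47.6000·11.6266

614.3005 billion cells


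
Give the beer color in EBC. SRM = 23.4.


EBC = SRM · 1.97
EBC = 23.4 · 1.97

46.0980 EBC


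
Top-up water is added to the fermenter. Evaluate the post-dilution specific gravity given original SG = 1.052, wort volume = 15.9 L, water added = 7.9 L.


SG_new = 1 + (SG_old − 1)·V_old/(V_old + V_water)
pts = (1.052 − 1)·1000·15.9/(15.9 + 7.9) = 34.7395
SG_new = 1 + 34.7395/1000

1.0347


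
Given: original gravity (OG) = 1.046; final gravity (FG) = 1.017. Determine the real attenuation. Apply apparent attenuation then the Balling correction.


AA = (OG−FG)/(OG−1)·100;  RA = AA·0.8192
AA = (1.046 − 1.017)/(1.046 − 1)·100 = 63.0435
RA = 63.0435·0.8192

51.6452 %


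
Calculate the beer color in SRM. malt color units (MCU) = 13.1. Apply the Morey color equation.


SRM = 1.4922 · MCU^0.6859
SRM = 1.4922 · 13.1^0.6859

8.7129 SRM


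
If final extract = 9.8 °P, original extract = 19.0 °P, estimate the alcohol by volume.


SG = 259/(259 − P);  ABV = (OG − FG)·131.25
OG = 259/(259 − 19.0) = 1.0792
FG = 259/(259 − 9.8) = 1.0393
ABV = (1.0792 − 1.0393)·131.25

5.2291 % ABV


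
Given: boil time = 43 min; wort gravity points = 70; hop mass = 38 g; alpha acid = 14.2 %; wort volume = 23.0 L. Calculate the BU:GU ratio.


U = 1.65·0.000125^(GP/1000)·(1−e^(−0.04t))/4.15;  IBU = (α/100)·m·U·1000/V;  BU:GU = IBU/GP
U = 1.65·0.000125^(70/1000)·(1−e^(−0.04·43))/4.15 = 0.1740
IBU = (14.2/100)·38·0.1740·1000/23.0 = 40.8199
BU:GU = 40.8199/70

0.5831


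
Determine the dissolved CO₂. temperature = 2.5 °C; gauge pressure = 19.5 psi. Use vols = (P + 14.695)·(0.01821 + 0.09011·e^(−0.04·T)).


vols = (19.5 + 14.695)·(0.01821 + 0.09011·e^(−0.04·2.5))

3.4108 volumes


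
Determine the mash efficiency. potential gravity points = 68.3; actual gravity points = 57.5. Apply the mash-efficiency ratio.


efficiency = actual / potential × 100
efficiency = 57.5 / 68.3 × 100

84.1874 %


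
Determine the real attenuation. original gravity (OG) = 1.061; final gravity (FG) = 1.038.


AA = (OG−FG)/(OG−1)·100;  RA = AA·0.8192
AA = (1.061 − 1.038)/(1.061 − 1)·100 = 37.7049
RA = 37.7049·0.8192

30.8879 %


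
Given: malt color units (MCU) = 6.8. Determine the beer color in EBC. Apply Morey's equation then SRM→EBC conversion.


SRM = 1.4922·MCU^0.6859;  EBC = SRM·1.97
SRM = 1.4922·6.8^0.6859 = 5.5571
EBC = 5.5571·1.97

10.9474 EBC


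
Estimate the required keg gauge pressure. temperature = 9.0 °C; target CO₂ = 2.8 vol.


psi = vols/(0.01821 + 0.09011·e^(−0.04·T)) − 14.695
psi = 2.8/(0.01821 + 0.09011·e^(−0.04·9.0)) − 14.695

19.8398 psi


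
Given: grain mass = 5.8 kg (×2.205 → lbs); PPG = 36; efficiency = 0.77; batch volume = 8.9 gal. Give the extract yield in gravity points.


points = lbs × PPG × eff / vol
lbs = 5.8 × 2.205 = 12.7890
points = 12.7890 × 36 × 0.77 / 8.9

39.8327 points


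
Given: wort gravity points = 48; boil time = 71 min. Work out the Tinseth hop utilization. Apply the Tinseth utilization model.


U = 1.65·0.000125^(GP/1000) · (1 − e^(−0.04·t))/4.15
bigness = 1.65·0.000125^(48/1000) = 1.0719
boil_factor = (1 − e^(−0.04·71))/4.15 = 0.2269
U = 1.0719 · 0.2269

0.2432


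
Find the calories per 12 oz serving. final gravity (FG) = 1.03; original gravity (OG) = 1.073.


ABW = (OG−FG)·131.25·0.79/FG;  °P = 259 − 259/SG (for OG→OE and FG→AE);  RE = 0.1808·OE + 0.8192·AE;  Cal = (6.9·ABW + 4·(RE−0.1))·FG·3.55
ABW = (1.073 − 1.03)·131.25·0.79/1.03 = 4.3287
OE = 259 − 259/1.073 = 17.6207 °P
AE = 259 − 259/1.03 = 7.5437 °P
RE = 0.1808·17.6207 + 0.8192·7.5437 = 9.3656 °P
Cal = (6.9·4.3287 + 4·(9.3656−0.1))·1.03·3.55

244.7313 kcal


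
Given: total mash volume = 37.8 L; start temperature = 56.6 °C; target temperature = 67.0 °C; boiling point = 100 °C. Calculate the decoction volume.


V_dec = V_total·(T_target − T_start)/(T_boil − T_start)
V_dec = 37.8·(67.0 − 56.6)/(100 − 56.6)

9.0581 L


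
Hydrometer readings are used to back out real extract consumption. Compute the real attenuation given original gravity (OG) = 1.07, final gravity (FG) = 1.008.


AA = (OG−FG)/(OG−1)·100;  RA = AA·0.8192
AA = (1.07 − 1.008)/(1.07 − 1)·100 = 88.5714
RA = 88.5714·0.8192

72.5577 %


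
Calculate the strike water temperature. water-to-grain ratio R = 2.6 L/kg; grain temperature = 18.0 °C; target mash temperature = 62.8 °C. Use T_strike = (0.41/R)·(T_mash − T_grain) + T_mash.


T_strike = (0.41/2.6)·(62.8 − 18.0) + 62.8

69.8646 °C


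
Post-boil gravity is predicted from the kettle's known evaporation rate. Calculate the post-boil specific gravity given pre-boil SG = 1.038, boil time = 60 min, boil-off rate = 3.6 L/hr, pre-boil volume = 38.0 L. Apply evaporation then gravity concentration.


V_post = V_pre − rate·(t/60);  SG_post = 1 + (SG_pre−1)·V_pre/V_post
V_post = 38.0 − 3.6·(60/60) = 34.4000
SG_post = 1 + (1.038 − 1)·38.0/34.4000

1.0420


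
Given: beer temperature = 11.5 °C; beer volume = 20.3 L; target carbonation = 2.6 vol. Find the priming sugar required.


residual = 14.695·(0.01821 + 0.09011·e^(−0.04·T));  sugar = (target − residual)·4.0·V
residual = 14.695·(0.01821 + 0.09011·e^(−0.04·11.5)) = 1.1035
sugar = (2.6 − 1.1035)·4.0·20.3

121.5141 g


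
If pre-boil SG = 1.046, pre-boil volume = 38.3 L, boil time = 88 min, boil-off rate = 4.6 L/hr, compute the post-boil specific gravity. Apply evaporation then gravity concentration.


V_post = V_pre − rate·(t/60);  SG_post = 1 + (SG_pre−1)·V_pre/V_post
V_post = 38.3 − 4.6·(88/60) = 31.5533
SG_post = 1 + (1.046 − 1)·38.3/31.5533

1.0558


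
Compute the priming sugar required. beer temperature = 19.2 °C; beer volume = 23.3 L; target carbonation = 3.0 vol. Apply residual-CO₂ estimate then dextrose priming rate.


residual = 14.695·(0.01821 + 0.09011·e^(−0.04·T));  sugar = (target − residual)·4.0·V
residual = 14.695·(0.01821 + 0.09011·e^(−0.04·19.2)) = 0.8819
sugar = (3.0 − 0.8819)·4.0·23.3

197.4041 g


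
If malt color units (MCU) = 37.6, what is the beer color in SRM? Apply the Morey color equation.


SRM = 1.4922 · MCU^0.6859
SRM = 1.4922 · 37.6^0.6859

17.9576 SRM


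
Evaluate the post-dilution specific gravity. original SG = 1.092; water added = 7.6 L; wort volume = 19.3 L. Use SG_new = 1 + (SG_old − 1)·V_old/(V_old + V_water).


pts = (1.092 − 1)·1000·19.3/(19.3 + 7.6) = 66.0074
SG_new = 1 + 66.0074/1000

1.0660


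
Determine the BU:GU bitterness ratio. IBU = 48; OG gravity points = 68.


BU:GU = IBU / OG_points
BU:GU = 48 / 68

0.7059


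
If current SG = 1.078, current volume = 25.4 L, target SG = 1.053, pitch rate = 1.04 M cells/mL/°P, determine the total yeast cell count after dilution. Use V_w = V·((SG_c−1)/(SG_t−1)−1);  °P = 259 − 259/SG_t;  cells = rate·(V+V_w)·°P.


V_w = 25.4·((1.078−1)/(1.053−1)−1) = 11.9811
V_final = 25.4 + 11.9811 = 37.3811
°P = 259 − 259/1.053 = 13.0361
cells = 1.04·37.3811·13.0361

506.7959 billion cells


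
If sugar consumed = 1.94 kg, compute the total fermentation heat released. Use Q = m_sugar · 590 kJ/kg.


Q = 1.94 · 590

1144.6000 kJ


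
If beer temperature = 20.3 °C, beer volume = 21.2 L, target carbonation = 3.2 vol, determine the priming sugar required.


residual = 14.695·(0.01821 + 0.09011·e^(−0.04·T));  sugar = (target − residual)·4.0·V
residual = 14.695·(0.01821 + 0.09011·e^(−0.04·20.3)) = 0.8555
sugar = (3.2 − 0.8555)·4.0·21.2

198.8149 g


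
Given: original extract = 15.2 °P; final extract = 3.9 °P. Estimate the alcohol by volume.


SG = 259/(259 − P);  ABV = (OG − FG)·131.25
OG = 259/(259 − 15.2) = 1.0623
FG = 259/(259 − 3.9) = 1.0153
ABV = (1.0623 − 1.0153)·131.25

6.1764 % ABV


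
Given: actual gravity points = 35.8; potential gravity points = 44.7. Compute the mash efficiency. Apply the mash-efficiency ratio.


efficiency = actual / potential × 100
efficiency = 35.8 / 44.7 × 100

80.0895 %


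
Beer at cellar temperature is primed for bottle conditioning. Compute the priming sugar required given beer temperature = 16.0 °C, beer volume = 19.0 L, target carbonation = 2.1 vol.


residual = 14.695·(0.01821 + 0.09011·e^(−0.04·T));  sugar = (target − residual)·4.0·V
residual = 14.695·(0.01821 + 0.09011·e^(−0.04·16.0)) = 0.9658
sugar = (2.1 − 0.9658)·4.0·19.0

86.1978 g


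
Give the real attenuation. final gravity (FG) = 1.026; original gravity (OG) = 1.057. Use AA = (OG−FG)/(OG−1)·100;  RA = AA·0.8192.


AA = (1.057 − 1.026)/(1.057 − 1)·100 = 54.3860
RA = 54.3860·0.8192

44.5530 %


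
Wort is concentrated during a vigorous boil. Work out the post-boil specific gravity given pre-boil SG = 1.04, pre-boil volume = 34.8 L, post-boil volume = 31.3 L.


SG_post = 1 + (SG_pre − 1)·V_pre/V_post
pts_pre = (1.04 − 1)·1000 = 40.0000
pts_post = 40.0000·34.8/31.3 = 44.4728
SG_post = 1 + 44.4728/1000

1.0445


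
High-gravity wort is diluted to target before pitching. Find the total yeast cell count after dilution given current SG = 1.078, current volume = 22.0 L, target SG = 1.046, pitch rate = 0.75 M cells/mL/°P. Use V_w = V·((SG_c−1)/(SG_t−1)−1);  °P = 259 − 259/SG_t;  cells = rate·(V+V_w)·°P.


V_w = 22.0·((1.078−1)/(1.046−1)−1) = 15.3043
V_final = 22.0 + 15.3043 = 37.3043
°P = 259 − 259/1.046 = 11.3901
cells = 0.75·37.3043·11.3901

318.6740 billion cells


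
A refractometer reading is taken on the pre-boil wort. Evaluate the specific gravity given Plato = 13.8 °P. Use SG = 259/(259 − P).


SG = 259/(259 − 13.8)

1.0563


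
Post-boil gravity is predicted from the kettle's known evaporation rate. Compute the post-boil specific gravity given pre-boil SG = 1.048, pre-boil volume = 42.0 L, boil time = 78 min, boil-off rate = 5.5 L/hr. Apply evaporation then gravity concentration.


V_post = V_pre − rate·(t/60);  SG_post = 1 + (SG_pre−1)·V_pre/V_post
V_post = 42.0 − 5.5·(78/60) = 34.8500
SG_post = 1 + (1.048 − 1)·42.0/34.8500

1.0578


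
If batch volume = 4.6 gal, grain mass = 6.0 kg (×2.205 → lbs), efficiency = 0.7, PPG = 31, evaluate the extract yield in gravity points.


points = lbs × PPG × eff / vol
lbs = 6.0 × 2.205 = 13.2300
points = 13.2300 × 31 × 0.7 / 4.6

62.4111 points


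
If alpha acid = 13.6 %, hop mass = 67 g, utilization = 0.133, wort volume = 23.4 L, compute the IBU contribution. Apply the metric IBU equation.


IBU = (α/100)·mass·U·1000 / V
IBU = (13.6/100)·67·0.133·1000 / 23.4

51.7904 IBU


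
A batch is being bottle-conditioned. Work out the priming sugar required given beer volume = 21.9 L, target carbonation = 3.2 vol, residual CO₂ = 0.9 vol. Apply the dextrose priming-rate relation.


sugar = (target − residual)·4.0·V
sugar = (3.2 − 0.9)·4.0·21.9

201.4800 g


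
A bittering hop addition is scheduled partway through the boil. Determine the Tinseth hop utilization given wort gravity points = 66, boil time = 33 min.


U = 1.65·0.000125^(GP/1000) · (1 − e^(−0.04·t))/4.15
bigness = 1.65·0.000125^(66/1000) = 0.9118
boil_factor = (1 − e^(−0.04·33))/4.15 = 0.1766
U = 0.9118 · 0.1766

0.1610


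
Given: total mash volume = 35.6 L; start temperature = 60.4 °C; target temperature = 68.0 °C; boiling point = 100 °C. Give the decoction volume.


V_dec = V_total·(T_target − T_start)/(T_boil − T_start)
V_dec = 35.6·(68.0 − 60.4)/(100 − 60.4)

6.8323 L


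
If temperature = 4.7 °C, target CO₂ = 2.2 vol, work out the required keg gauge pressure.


psi = vols/(0.01821 + 0.09011·e^(−0.04·T)) − 14.695
psi = 2.2/(0.01821 + 0.09011·e^(−0.04·4.7)) − 14.695

8.9924 psi


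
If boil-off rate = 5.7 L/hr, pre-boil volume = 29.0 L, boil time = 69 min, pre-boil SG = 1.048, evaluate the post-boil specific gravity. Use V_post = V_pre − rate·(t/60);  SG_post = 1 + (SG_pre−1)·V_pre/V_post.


V_post = 29.0 − 5.7·(69/60) = 22.4450
SG_post = 1 + (1.048 − 1)·29.0/22.4450

1.0620
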